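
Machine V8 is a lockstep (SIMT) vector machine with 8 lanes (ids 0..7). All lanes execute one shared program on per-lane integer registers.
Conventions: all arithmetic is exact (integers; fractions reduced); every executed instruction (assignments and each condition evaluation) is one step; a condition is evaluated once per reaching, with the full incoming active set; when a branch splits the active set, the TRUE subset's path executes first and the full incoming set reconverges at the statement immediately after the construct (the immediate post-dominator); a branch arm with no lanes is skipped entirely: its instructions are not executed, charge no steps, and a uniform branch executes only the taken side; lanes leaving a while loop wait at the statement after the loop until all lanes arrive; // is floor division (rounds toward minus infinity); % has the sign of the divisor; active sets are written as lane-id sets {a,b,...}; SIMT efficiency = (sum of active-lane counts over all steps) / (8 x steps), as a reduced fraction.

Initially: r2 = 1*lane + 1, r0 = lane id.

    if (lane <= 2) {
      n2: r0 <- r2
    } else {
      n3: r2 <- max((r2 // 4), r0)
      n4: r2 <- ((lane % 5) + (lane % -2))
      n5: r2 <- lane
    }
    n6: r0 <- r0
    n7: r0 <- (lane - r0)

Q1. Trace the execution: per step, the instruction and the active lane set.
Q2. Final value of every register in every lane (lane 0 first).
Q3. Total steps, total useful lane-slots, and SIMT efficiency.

step 0: eval (lane <= 2)             {0,1,2,3,4,5,6,7}
step 1: r0 <- r2                     {0,1,2}
step 2: r2 <- max((r2 // 4), r0)     {3,4,5,6,7}
step 3: r2 <- ((lane % 5) + (lane % -2)) {3,4,5,6,7}
step 4: r2 <- lane                   {3,4,5,6,7}
step 5: r0 <- r0                     {0,1,2,3,4,5,6,7}
step 6: r0 <- (lane - r0)            {0,1,2,3,4,5,6,7}

Answer: 7 steps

r2: 1,2,3,3,4,5,6,7
r0: -1,-1,-1,0,0,0,0,0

steps = 7; useful = 42; efficiency = 42/56 = 3/4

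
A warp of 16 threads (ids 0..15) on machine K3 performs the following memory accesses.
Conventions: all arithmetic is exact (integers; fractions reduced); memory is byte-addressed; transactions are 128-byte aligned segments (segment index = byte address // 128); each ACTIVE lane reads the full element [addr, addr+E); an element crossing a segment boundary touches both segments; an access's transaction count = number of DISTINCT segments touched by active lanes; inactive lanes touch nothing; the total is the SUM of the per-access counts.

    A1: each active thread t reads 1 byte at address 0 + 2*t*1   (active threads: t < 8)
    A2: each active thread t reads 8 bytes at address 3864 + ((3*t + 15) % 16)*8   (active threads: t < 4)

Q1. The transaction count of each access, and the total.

A1: 1 transaction
A2: 2 transactions

Answer: 1,2; total 3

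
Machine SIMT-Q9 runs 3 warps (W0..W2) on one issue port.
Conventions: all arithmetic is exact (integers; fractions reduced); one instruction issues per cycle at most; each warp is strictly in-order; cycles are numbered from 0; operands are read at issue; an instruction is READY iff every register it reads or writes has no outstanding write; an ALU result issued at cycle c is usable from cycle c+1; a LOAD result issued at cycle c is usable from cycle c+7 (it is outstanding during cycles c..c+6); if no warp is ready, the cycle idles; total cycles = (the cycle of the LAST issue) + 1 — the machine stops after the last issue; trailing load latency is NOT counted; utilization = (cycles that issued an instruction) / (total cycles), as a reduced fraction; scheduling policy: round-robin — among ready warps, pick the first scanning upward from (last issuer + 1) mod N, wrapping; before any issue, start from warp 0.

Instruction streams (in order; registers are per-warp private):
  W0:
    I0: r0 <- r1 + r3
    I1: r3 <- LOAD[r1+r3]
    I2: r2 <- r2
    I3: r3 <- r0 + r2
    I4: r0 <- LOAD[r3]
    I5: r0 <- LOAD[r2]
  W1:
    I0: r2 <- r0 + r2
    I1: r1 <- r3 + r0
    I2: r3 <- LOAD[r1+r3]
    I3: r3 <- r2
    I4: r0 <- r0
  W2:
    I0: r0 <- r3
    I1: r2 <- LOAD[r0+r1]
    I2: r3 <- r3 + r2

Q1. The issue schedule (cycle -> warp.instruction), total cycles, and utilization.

cycle 0: W0.I0
cycle 1: W1.I0
cycle 2: W2.I0
cycle 3: W0.I1
cycle 4: W1.I1
cycle 5: W2.I1
cycle 6: W0.I2
cycle 7: W1.I2
cycle 8: idle
cycle 9: idle
cycle 10: W0.I3
cycle 11: W0.I4
cycle 12: W2.I2
cycle 13: idle
cycle 14: W1.I3
cycle 15: W1.I4
cycle 16: idle
cycle 17: idle
cycle 18: W0.I5

Answer: 19 cycles, utilization 14/19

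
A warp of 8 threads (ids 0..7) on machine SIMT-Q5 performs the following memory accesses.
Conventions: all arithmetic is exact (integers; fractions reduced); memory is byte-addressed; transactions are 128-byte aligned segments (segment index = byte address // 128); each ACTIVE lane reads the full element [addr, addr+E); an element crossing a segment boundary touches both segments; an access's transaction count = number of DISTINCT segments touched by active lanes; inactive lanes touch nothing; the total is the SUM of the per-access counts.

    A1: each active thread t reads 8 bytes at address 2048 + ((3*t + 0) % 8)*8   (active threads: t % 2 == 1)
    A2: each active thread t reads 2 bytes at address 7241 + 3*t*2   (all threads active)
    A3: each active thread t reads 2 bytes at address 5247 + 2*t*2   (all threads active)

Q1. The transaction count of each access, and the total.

A1: 1 transaction
A2: 1 transaction
A3: 2 transactions

Answer: 1,1,2; total 4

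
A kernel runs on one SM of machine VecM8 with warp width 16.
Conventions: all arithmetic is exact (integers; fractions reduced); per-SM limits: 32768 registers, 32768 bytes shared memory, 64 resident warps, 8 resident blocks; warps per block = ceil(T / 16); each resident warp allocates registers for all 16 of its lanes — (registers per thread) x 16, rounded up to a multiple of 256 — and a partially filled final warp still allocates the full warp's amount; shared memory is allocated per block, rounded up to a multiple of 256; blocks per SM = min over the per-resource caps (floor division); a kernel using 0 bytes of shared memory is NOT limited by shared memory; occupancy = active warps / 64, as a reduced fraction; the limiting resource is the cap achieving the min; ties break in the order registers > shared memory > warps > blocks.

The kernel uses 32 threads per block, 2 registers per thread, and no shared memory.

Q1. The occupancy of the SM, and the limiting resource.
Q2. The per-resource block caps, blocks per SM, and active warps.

Answer: occupancy 1/4, limited by blocks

registers: 64 blocks
shared memory: no limit (kernel uses none)
warps: 32 blocks
blocks: 8 blocks

Answer: 8 blocks, 16 active warps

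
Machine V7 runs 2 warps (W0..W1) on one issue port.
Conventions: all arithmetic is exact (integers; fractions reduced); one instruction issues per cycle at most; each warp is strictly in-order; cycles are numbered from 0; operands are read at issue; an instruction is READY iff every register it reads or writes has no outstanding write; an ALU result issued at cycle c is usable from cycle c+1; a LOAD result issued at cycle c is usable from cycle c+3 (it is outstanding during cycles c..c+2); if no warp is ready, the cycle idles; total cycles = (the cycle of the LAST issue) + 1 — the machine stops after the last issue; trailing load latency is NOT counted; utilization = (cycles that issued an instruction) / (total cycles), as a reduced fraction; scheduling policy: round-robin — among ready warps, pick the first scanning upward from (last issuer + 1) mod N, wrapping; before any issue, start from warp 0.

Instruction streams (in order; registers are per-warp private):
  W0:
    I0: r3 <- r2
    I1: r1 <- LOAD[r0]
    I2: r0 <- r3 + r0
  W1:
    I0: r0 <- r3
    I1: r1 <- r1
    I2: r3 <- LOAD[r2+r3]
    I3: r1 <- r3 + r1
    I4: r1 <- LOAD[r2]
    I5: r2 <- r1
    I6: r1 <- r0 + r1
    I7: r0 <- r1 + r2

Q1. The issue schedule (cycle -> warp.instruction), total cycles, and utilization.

cycle 0: W0.I0
cycle 1: W1.I0
cycle 2: W0.I1
cycle 3: W1.I1
cycle 4: W0.I2
cycle 5: W1.I2
cycle 6: idle
cycle 7: idle
cycle 8: W1.I3
cycle 9: W1.I4
cycle 10: idle
cycle 11: idle
cycle 12: W1.I5
cycle 13: W1.I6
cycle 14: W1.I7

Answer: 15 cycles, utilization 11/15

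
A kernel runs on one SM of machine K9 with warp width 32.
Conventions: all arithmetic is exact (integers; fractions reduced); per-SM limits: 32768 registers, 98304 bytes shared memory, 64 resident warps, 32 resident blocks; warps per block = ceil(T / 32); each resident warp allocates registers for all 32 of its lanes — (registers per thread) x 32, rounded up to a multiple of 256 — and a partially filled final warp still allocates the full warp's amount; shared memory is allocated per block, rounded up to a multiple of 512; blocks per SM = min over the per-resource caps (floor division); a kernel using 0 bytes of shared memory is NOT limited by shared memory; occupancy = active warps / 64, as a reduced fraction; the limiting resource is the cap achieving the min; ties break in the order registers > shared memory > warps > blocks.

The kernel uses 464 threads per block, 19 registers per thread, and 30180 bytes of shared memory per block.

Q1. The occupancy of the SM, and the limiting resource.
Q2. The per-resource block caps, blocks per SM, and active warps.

Answer: occupancy 15/32, limited by registers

registers: 2 blocks
shared memory: 3 blocks
warps: 4 blocks
blocks: 32 blocks

Answer: 2 blocks, 30 active warps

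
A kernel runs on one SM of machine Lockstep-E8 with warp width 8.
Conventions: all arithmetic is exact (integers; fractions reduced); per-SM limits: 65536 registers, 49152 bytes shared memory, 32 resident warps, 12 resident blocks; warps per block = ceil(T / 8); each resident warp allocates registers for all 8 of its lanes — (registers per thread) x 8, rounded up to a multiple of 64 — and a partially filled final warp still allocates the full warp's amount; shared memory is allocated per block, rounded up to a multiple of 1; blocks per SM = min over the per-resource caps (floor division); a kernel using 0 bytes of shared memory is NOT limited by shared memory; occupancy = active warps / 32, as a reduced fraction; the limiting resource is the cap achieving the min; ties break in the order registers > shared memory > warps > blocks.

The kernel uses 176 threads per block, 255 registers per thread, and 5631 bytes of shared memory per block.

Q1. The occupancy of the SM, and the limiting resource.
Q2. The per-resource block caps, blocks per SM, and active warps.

Answer: occupancy 11/16, limited by registers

registers: 1 block
shared memory: 8 blocks
warps: 1 block
blocks: 12 blocks

Answer: 1 block, 22 active warps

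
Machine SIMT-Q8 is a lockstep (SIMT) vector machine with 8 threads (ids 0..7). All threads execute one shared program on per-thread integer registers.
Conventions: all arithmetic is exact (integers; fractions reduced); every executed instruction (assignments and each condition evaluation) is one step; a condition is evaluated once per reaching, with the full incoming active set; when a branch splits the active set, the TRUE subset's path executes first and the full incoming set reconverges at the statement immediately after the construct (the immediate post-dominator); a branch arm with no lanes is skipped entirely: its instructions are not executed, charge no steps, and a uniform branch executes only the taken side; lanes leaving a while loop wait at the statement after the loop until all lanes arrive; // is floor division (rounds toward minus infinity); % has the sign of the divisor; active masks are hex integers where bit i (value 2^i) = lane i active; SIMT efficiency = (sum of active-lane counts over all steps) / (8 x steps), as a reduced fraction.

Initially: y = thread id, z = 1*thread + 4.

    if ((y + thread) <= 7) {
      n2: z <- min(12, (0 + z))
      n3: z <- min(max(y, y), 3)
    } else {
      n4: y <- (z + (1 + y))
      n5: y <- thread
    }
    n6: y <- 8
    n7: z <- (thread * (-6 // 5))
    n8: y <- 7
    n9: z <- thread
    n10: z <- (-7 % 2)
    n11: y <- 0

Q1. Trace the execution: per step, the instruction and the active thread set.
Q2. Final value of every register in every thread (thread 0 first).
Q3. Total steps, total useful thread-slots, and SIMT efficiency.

step 0: eval ((y + thread) <= 7)     0xff
step 1: z <- min(12, (0 + z))        0x0f
step 2: z <- min(max(y, y), 3)       0x0f
step 3: y <- (z + (1 + y))           0xf0
step 4: y <- thread                  0xf0
step 5: y <- 8                       0xff
step 6: z <- (thread * (-6 // 5))    0xff
step 7: y <- 7                       0xff
step 8: z <- thread                  0xff
step 9: z <- (-7 % 2)                0xff
step 10: y <- 0                       0xff

Answer: 11 steps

y: 0,0,0,0,0,0,0,0
z: 1,1,1,1,1,1,1,1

steps = 11; useful = 72; efficiency = 72/88 = 9/11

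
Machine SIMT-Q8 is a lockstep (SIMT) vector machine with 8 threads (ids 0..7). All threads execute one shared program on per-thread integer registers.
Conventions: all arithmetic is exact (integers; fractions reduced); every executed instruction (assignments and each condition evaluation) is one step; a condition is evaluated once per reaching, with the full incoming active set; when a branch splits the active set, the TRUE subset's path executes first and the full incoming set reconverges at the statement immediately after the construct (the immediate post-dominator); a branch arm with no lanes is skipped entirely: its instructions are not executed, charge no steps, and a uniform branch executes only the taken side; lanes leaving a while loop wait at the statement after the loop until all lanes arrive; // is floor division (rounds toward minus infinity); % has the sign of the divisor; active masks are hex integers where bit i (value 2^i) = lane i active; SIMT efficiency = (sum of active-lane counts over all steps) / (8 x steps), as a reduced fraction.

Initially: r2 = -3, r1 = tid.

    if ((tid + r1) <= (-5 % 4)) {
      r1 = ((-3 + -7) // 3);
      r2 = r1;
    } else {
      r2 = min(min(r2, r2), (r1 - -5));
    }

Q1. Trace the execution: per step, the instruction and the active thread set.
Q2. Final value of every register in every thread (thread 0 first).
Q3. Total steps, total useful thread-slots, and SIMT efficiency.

step 0: eval ((tid + r1) <= (-5 % 4)) 0xff
step 1: r1 <- ((-3 + -7) // 3)       0x03
step 2: r2 <- r1                     0x03
step 3: r2 <- min(min(r2, r2), (r1 - -5)) 0xfc

Answer: 4 steps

r2: -4,-4,-3,-3,-3,-3,-3,-3
r1: -4,-4,2,3,4,5,6,7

steps = 4; useful = 18; efficiency = 18/32 = 9/16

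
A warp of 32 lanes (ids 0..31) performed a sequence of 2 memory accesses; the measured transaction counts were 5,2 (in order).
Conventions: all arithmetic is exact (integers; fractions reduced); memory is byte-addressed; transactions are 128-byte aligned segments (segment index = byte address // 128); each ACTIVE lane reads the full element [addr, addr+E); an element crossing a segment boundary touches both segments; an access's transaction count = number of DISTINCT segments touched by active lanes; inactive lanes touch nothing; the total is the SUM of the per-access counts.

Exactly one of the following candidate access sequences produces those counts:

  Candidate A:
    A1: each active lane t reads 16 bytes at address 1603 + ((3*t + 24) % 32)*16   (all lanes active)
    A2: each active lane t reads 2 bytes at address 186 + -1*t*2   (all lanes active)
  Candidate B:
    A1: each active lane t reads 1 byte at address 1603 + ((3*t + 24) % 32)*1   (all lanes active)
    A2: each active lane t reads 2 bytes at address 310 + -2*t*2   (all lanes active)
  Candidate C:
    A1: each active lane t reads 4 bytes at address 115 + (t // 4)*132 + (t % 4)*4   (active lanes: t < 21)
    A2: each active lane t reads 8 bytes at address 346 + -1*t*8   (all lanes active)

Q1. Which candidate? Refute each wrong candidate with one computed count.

B: A1 gives 1 transaction, not 5
C: A1 gives 7 transactions, not 5
A: all counts match (5,2)

Answer: A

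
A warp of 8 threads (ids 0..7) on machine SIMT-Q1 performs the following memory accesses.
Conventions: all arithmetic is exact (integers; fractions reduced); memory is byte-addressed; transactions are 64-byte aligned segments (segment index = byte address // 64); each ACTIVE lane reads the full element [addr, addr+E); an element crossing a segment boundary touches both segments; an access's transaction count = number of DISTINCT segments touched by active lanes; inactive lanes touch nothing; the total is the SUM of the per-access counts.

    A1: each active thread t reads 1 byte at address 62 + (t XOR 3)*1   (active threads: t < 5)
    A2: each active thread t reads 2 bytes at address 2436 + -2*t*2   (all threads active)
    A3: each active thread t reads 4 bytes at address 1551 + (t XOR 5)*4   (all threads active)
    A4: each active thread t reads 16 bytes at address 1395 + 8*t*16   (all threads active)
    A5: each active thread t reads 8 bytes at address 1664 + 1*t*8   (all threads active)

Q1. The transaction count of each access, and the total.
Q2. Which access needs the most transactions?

A1: 2 transactions
A2: 2 transactions
A3: 1 transaction
A4: 16 transactions
A5: 1 transaction

Answer: 2,2,1,16,1; total 22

Answer: A4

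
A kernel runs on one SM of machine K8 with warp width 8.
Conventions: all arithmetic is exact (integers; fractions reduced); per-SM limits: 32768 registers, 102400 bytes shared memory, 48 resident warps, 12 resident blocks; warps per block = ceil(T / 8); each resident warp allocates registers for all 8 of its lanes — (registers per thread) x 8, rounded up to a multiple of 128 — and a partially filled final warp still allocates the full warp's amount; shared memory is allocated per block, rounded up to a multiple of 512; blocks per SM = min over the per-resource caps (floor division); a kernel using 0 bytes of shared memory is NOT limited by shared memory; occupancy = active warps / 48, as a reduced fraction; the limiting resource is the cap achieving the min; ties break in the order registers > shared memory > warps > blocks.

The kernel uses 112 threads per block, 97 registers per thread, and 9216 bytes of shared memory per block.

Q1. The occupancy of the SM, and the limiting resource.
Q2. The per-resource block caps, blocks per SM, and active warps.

Answer: occupancy 7/12, limited by registers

registers: 2 blocks
shared memory: 11 blocks
warps: 3 blocks
blocks: 12 blocks

Answer: 2 blocks, 28 active warps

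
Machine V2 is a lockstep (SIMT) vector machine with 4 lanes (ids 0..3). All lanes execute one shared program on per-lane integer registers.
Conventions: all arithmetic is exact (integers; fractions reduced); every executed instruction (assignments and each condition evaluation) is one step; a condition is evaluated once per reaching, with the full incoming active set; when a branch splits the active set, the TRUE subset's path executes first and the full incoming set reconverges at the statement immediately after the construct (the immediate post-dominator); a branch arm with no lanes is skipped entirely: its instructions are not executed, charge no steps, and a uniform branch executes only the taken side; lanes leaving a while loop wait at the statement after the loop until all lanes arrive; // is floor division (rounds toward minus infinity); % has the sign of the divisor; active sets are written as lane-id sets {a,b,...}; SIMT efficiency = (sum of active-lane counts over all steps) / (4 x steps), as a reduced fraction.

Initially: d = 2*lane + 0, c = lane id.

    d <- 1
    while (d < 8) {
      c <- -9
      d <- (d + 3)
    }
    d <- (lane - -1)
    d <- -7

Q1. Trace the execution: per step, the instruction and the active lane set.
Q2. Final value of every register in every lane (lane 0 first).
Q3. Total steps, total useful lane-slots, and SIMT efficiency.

step 0: d <- 1                       {0,1,2,3}
step 1: eval (d < 8)                 {0,1,2,3}
step 2: c <- -9                      {0,1,2,3}
step 3: d <- (d + 3)                 {0,1,2,3}
step 4: eval (d < 8)                 {0,1,2,3}
step 5: c <- -9                      {0,1,2,3}
step 6: d <- (d + 3)                 {0,1,2,3}
step 7: eval (d < 8)                 {0,1,2,3}
step 8: c <- -9                      {0,1,2,3}
step 9: d <- (d + 3)                 {0,1,2,3}
step 10: eval (d < 8)                 {0,1,2,3}
step 11: d <- (lane - -1)             {0,1,2,3}
step 12: d <- -7                      {0,1,2,3}

Answer: 13 steps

d: -7,-7,-7,-7
c: -9,-9,-9,-9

steps = 13; useful = 52; efficiency = 52/52 = 1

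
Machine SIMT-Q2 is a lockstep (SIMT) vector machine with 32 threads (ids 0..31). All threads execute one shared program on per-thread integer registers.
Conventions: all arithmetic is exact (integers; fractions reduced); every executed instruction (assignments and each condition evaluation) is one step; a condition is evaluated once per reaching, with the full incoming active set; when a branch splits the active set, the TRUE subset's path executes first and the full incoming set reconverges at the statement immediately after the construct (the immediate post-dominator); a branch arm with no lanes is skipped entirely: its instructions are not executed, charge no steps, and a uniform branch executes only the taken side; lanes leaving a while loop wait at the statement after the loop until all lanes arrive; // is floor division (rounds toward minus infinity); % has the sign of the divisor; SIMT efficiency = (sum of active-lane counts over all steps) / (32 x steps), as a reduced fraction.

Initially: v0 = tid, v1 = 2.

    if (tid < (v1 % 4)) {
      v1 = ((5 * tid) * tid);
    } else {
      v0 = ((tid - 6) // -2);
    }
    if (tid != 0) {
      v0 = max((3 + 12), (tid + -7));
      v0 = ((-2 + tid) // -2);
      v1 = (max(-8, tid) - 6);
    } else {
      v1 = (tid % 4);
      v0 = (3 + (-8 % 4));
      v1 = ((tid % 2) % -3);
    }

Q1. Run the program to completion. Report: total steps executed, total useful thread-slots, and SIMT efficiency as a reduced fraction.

Answer: 10 steps, 192 useful, 3/5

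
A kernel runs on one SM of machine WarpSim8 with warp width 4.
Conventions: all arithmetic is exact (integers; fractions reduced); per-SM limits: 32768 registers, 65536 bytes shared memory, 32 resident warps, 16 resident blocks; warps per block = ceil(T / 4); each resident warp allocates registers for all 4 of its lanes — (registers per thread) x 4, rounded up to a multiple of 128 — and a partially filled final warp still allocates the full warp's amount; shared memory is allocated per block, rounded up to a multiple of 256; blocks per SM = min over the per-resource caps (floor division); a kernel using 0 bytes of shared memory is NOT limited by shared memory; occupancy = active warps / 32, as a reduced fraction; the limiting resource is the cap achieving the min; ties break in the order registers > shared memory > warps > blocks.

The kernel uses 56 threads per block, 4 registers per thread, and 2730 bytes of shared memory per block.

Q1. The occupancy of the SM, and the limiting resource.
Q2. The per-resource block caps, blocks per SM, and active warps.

Answer: occupancy 7/8, limited by warps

registers: 18 blocks
shared memory: 23 blocks
warps: 2 blocks
blocks: 16 blocks

Answer: 2 blocks, 28 active warps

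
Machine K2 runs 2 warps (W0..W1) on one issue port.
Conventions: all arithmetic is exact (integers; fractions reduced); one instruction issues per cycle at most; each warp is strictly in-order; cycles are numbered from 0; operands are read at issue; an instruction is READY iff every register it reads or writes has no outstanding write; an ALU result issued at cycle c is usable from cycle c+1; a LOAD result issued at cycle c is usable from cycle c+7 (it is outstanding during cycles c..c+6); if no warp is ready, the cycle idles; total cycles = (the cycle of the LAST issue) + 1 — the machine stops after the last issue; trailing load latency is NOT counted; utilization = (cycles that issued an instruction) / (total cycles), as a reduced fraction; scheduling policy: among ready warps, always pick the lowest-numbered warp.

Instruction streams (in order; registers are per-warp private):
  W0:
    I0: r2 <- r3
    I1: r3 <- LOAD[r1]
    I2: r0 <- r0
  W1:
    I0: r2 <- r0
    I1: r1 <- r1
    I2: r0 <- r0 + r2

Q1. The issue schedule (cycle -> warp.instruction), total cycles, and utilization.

cycle 0: W0.I0
cycle 1: W0.I1
cycle 2: W0.I2
cycle 3: W1.I0
cycle 4: W1.I1
cycle 5: W1.I2

Answer: 6 cycles, utilization 1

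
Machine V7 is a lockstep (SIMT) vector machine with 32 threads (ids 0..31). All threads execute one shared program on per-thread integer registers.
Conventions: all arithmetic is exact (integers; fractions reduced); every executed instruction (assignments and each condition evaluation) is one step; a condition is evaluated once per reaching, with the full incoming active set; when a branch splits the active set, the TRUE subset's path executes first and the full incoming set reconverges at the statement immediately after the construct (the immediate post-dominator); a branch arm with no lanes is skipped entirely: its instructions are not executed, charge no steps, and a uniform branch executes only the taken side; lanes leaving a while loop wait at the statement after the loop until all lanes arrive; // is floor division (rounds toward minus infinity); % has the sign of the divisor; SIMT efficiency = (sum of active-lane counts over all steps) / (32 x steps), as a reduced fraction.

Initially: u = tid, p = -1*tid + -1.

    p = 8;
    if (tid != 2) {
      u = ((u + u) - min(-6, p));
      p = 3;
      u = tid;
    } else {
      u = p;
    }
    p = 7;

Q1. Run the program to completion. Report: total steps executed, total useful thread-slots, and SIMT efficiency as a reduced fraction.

Answer: 7 steps, 190 useful, 95/112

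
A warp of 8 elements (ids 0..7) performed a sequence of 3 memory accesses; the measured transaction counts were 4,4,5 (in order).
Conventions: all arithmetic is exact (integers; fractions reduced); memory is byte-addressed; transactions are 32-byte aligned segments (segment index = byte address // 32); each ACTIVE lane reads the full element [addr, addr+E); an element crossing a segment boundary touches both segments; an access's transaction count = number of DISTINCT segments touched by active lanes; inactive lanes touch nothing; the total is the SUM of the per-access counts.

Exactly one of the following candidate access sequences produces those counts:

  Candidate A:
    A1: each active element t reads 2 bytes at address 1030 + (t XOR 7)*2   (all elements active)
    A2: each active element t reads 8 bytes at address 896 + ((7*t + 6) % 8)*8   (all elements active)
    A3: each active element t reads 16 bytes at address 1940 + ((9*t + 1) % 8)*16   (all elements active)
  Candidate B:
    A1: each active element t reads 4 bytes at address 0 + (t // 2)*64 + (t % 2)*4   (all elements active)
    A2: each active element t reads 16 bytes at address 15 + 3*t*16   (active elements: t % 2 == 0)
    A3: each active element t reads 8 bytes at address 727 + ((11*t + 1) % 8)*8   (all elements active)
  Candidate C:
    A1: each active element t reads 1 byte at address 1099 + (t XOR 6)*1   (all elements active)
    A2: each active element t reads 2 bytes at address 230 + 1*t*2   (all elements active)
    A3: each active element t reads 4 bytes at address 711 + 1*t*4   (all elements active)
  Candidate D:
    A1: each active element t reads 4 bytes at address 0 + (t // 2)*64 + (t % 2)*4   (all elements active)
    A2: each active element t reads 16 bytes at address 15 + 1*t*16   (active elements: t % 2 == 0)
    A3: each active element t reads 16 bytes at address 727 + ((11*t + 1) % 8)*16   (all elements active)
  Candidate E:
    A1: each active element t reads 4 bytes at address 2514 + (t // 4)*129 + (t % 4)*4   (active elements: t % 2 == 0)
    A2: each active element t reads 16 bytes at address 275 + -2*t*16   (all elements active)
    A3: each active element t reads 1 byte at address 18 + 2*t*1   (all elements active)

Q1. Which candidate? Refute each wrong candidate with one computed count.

A: A1 gives 1 transaction, not 4
B: A3 gives 3 transactions, not 5
C: A1 gives 1 transaction, not 4
E: A1 gives 2 transactions, not 4
D: all counts match (4,4,5)

Answer: D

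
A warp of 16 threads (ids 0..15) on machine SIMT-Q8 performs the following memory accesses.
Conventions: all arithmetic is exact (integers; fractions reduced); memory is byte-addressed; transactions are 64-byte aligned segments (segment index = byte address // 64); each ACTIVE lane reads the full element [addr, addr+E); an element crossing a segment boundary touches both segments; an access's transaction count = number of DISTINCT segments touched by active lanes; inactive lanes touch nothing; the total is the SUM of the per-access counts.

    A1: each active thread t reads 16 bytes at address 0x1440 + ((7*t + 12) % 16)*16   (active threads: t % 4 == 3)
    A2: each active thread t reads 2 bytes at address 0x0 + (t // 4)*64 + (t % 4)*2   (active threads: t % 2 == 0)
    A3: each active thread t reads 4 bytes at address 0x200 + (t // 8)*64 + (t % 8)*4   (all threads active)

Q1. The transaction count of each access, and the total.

A1: 4 transactions
A2: 4 transactions
A3: 2 transactions

Answer: 4,4,2; total 10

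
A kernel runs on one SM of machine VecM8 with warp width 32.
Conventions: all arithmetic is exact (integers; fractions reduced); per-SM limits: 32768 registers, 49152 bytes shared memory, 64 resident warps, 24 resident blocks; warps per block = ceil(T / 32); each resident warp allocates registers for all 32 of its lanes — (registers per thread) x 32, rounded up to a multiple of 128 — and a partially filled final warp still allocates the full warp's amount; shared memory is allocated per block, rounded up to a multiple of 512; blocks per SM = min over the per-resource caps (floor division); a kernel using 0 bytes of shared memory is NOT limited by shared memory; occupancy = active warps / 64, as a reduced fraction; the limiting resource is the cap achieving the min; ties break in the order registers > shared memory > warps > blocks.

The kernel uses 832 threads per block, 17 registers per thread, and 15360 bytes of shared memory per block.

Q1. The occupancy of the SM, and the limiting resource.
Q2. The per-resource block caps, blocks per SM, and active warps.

Answer: occupancy 13/32, limited by registers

registers: 1 block
shared memory: 3 blocks
warps: 2 blocks
blocks: 24 blocks

Answer: 1 block, 26 active warps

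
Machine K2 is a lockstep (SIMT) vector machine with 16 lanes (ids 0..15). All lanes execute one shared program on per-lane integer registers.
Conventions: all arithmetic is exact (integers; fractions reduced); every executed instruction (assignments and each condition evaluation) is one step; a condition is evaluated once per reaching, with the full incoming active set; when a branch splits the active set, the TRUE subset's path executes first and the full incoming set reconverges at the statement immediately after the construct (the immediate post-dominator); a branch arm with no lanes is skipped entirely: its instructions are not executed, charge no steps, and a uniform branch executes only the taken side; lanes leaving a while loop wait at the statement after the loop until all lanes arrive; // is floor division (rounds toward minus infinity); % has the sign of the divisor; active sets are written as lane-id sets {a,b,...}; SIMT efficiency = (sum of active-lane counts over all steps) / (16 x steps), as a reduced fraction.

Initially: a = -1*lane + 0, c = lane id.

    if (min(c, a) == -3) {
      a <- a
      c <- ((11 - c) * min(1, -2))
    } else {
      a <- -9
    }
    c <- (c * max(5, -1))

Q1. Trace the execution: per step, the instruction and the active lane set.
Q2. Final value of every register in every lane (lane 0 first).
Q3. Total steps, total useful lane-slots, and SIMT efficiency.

step 0: eval (min(c, a) == -3)       {0,1,2,3,4,5,6,7,8,9,10,11,12,13,14,15}
step 1: a <- a                       {3}
step 2: c <- ((11 - c) * min(1, -2)) {3}
step 3: a <- -9                      {0,1,2,4,5,6,7,8,9,10,11,12,13,14,15}
step 4: c <- (c * max(5, -1))        {0,1,2,3,4,5,6,7,8,9,10,11,12,13,14,15}

Answer: 5 steps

a: -9,-9,-9,-3,-9,-9,-9,-9,-9,-9,-9,-9,-9,-9,-9,-9
c: 0,5,10,-80,20,25,30,35,40,45,50,55,60,65,70,75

steps = 5; useful = 49; efficiency = 49/80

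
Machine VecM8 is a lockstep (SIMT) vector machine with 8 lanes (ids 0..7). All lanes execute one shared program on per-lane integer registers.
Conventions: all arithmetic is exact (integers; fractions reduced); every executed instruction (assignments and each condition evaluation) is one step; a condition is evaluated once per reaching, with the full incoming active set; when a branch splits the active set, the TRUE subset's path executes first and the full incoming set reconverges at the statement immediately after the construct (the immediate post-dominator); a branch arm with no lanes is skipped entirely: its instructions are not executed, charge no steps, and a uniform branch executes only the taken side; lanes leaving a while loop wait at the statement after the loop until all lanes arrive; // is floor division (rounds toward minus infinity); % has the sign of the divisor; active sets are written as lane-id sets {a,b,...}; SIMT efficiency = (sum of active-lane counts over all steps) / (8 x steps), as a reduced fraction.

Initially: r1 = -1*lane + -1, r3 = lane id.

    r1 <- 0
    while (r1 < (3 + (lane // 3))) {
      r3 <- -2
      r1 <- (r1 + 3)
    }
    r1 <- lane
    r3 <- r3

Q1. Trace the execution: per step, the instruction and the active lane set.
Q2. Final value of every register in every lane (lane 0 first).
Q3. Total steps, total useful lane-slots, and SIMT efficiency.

step 0: r1 <- 0                      {0,1,2,3,4,5,6,7}
step 1: eval (r1 < (3 + (lane // 3))) {0,1,2,3,4,5,6,7}
step 2: r3 <- -2                     {0,1,2,3,4,5,6,7}
step 3: r1 <- (r1 + 3)               {0,1,2,3,4,5,6,7}
step 4: eval (r1 < (3 + (lane // 3))) {0,1,2,3,4,5,6,7}
step 5: r3 <- -2                     {3,4,5,6,7}
step 6: r1 <- (r1 + 3)               {3,4,5,6,7}
step 7: eval (r1 < (3 + (lane // 3))) {3,4,5,6,7}
step 8: r1 <- lane                   {0,1,2,3,4,5,6,7}
step 9: r3 <- r3                     {0,1,2,3,4,5,6,7}

Answer: 10 steps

r1: 0,1,2,3,4,5,6,7
r3: -2,-2,-2,-2,-2,-2,-2,-2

steps = 10; useful = 71; efficiency = 71/80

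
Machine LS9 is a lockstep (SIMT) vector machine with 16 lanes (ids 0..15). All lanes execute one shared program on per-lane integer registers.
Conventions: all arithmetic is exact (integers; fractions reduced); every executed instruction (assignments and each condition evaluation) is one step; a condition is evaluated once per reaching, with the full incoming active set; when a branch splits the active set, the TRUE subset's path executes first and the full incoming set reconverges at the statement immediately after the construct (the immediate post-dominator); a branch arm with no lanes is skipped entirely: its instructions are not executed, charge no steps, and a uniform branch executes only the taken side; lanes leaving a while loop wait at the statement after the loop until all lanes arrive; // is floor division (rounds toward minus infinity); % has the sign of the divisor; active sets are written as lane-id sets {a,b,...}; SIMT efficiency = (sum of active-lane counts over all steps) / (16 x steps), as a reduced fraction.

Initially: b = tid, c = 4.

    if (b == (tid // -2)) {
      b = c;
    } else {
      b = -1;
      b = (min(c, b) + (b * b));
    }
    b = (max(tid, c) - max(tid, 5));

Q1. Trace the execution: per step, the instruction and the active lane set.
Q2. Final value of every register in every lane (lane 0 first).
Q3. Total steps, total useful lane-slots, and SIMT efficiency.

step 0: eval (b == (tid // -2))      {0,1,2,3,4,5,6,7,8,9,10,11,12,13,14,15}
step 1: b <- c                       {0}
step 2: b <- -1                      {1,2,3,4,5,6,7,8,9,10,11,12,13,14,15}
step 3: b <- (min(c, b) + (b * b))   {1,2,3,4,5,6,7,8,9,10,11,12,13,14,15}
step 4: b <- (max(tid, c) - max(tid, 5)) {0,1,2,3,4,5,6,7,8,9,10,11,12,13,14,15}

Answer: 5 steps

b: -1,-1,-1,-1,-1,0,0,0,0,0,0,0,0,0,0,0
c: 4,4,4,4,4,4,4,4,4,4,4,4,4,4,4,4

steps = 5; useful = 63; efficiency = 63/80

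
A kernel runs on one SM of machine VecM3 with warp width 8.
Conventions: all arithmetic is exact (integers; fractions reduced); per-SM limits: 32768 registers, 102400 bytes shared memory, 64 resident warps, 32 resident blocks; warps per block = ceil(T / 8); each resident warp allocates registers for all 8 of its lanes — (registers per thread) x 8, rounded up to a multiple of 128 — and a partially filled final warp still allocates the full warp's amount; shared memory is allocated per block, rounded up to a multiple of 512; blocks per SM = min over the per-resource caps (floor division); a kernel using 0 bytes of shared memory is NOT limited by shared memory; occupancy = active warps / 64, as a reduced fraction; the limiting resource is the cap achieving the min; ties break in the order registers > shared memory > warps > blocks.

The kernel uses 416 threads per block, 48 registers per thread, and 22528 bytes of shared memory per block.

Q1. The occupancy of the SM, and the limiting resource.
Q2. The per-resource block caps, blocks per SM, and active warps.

Answer: occupancy 13/16, limited by registers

registers: 1 block
shared memory: 4 blocks
warps: 1 block
blocks: 32 blocks

Answer: 1 block, 52 active warps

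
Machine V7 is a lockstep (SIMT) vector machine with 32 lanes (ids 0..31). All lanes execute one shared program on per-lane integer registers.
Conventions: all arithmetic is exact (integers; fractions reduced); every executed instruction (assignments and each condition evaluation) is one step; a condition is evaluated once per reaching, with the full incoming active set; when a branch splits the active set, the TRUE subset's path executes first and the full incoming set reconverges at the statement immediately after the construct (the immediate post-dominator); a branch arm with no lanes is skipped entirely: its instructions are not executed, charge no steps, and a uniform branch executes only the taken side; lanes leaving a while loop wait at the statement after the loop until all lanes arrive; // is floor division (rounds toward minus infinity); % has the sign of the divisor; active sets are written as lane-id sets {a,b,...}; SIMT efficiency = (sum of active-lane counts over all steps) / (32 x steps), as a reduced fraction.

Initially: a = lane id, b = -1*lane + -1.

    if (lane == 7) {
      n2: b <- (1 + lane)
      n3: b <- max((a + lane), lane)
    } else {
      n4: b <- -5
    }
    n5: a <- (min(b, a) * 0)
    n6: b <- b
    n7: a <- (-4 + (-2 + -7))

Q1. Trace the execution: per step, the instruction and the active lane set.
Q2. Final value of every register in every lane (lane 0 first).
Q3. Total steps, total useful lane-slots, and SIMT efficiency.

step 0: eval (lane == 7)             {0,1,2,3,4,5,6,7,8,9,10,11,12,13,14,15,16,17,18,19,20,21,22,23,24,25,26,27,28,29,30,31}
step 1: b <- (1 + lane)              {7}
step 2: b <- max((a + lane), lane)   {7}
step 3: b <- -5                      {0,1,2,3,4,5,6,8,9,10,11,12,13,14,15,16,17,18,19,20,21,22,23,24,25,26,27,28,29,30,31}
step 4: a <- (min(b, a) * 0)         {0,1,2,3,4,5,6,7,8,9,10,11,12,13,14,15,16,17,18,19,20,21,22,23,24,25,26,27,28,29,30,31}
step 5: b <- b                       {0,1,2,3,4,5,6,7,8,9,10,11,12,13,14,15,16,17,18,19,20,21,22,23,24,25,26,27,28,29,30,31}
step 6: a <- (-4 + (-2 + -7))        {0,1,2,3,4,5,6,7,8,9,10,11,12,13,14,15,16,17,18,19,20,21,22,23,24,25,26,27,28,29,30,31}

Answer: 7 steps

a: -13,-13,-13,-13,-13,-13,-13,-13,-13,-13,-13,-13,-13,-13,-13,-13,-13,-13,-13,-13,-13,-13,-13,-13,-13,-13,-13,-13,-13,-13,-13,-13
b: -5,-5,-5,-5,-5,-5,-5,14,-5,-5,-5,-5,-5,-5,-5,-5,-5,-5,-5,-5,-5,-5,-5,-5,-5,-5,-5,-5,-5,-5,-5,-5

steps = 7; useful = 161; efficiency = 161/224 = 23/32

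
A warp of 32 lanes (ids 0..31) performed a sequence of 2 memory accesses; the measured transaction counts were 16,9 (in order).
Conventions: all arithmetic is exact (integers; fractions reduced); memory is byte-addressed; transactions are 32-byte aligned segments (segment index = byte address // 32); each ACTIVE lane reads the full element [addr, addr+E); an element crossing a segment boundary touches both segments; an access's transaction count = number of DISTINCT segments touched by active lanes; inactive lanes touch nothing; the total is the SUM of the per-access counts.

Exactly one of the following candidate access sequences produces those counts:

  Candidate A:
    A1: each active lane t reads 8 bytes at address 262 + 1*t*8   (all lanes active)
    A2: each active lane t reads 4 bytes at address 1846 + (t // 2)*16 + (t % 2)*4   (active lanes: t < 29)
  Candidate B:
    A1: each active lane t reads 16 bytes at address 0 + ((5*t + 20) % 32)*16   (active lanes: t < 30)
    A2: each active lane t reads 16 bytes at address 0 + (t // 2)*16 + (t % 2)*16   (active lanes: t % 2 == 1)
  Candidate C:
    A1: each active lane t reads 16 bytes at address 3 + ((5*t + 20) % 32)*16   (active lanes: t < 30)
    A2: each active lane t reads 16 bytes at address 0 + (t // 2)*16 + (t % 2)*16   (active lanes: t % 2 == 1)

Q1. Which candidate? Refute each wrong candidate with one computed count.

A: A1 gives 9 transactions, not 16
C: A1 gives 17 transactions, not 16
B: all counts match (16,9)

Answer: B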